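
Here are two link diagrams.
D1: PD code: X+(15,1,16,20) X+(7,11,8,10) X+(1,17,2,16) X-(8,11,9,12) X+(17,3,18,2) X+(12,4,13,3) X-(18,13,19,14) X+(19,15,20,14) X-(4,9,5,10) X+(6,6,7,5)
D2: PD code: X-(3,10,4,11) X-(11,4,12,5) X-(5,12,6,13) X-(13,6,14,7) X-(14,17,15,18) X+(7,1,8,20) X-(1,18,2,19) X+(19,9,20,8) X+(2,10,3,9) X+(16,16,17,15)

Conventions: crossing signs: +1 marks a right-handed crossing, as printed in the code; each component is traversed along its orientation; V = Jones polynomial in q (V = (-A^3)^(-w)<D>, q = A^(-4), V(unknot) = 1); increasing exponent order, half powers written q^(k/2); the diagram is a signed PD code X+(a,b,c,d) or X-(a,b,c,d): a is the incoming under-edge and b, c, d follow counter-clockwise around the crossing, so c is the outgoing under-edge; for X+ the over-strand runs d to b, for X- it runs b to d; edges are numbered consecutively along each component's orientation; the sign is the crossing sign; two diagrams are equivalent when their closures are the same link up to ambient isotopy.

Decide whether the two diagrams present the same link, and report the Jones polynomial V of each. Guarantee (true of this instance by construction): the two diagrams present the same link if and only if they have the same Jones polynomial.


same link: no
V(D1) = q + q^3 - q^4  [10 crossings, <D> = -A^-4 + 1 + A^8, w = +4]
V(D2) = q^-5 - 2q^-4 + 2q^-3 - 2q^-2 + 2q^-1 - 1 + q  [10 crossings, <D> = A^-10 - A^-6 + 2A^-2 - 2A^2 + 2A^6 - 2A^10 + A^14, w = -2]
insight: comparing 2 Jones polynomials yields 2 groups


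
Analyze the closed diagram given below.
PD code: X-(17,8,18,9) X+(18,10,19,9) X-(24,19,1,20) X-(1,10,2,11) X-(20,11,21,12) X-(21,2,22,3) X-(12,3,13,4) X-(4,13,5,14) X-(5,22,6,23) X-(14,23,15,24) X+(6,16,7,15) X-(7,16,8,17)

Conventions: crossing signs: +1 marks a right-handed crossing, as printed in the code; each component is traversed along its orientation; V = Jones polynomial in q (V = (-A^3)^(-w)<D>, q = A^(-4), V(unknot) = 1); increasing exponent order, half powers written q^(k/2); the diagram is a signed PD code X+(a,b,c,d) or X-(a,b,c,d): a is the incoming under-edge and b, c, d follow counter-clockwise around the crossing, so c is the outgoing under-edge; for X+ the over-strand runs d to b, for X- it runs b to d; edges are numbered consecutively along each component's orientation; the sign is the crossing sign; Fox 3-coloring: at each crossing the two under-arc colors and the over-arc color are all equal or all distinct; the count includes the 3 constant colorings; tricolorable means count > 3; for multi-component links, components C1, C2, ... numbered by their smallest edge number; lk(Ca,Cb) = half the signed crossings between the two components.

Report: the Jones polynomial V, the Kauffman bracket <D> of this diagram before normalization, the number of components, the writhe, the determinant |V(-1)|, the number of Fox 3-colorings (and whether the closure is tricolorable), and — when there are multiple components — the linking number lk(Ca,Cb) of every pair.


V(q) = -q^-8 + q^-5 + q^-3
bracket: A^-12 + A^-4 - A^8, w = -8
1 component, writhe -8, over 12 crossings
det 3, colorings 9 of 3^12 — tricolorable
observation: w = -8 (over 12 crossings) is diagram-only; (-A^3)^(8) removes it from V


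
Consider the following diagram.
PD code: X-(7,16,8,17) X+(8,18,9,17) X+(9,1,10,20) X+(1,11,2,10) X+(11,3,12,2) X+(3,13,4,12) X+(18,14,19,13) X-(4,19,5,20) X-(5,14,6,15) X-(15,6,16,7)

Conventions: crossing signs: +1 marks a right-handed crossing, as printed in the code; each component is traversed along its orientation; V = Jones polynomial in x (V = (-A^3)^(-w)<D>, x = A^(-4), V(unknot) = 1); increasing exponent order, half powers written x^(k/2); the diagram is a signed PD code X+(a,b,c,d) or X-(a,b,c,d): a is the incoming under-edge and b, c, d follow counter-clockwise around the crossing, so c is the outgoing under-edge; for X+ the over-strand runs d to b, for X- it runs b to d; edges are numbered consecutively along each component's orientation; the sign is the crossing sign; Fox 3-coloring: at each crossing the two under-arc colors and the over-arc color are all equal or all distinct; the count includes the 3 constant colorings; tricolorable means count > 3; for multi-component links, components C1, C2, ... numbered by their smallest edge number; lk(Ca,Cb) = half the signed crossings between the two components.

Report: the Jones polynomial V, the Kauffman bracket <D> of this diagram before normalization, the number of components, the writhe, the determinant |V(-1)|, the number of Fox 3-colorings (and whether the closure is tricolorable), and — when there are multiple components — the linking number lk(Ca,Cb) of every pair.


Jones polynomial: V(x) = x^-1 - 1 + 2x - 2x^2 + 2x^3 - 2x^4 + x^5
<D> = A^-14 - 2A^-10 + 2A^-6 - 2A^-2 + 2A^2 - A^6 + A^10; writhe +2
components 1, writhe +2 (10 crossings)
3-colorings: 3 of 3^10, det 11 — not tricolorable
note: V spans 6 powers of x: at least 6 crossings in any diagram


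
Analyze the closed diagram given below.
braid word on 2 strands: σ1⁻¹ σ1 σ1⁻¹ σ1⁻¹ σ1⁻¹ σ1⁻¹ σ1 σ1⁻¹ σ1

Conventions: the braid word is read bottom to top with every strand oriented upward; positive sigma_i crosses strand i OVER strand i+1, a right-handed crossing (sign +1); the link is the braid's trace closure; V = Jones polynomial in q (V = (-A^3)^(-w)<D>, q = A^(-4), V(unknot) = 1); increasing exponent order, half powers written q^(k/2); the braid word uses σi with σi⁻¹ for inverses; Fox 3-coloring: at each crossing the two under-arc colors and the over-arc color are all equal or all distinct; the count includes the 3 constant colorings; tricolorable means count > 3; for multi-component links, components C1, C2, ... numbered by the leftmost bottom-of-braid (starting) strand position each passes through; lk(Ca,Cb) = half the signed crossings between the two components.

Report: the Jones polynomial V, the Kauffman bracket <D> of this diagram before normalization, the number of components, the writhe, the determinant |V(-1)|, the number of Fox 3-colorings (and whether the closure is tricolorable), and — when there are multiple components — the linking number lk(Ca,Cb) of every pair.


Jones polynomial: V(q) = -q^-4 + q^-3 + q^-1
<D> = -A^-5 - A^3 + A^7; writhe -3
components 1, writhe -3 (9 crossings)
3-colorings: 9 of 3^9, det 3 — tricolorable
note: w = -3 (over 9 crossings) is diagram-only; (-A^3)^(3) removes it from V


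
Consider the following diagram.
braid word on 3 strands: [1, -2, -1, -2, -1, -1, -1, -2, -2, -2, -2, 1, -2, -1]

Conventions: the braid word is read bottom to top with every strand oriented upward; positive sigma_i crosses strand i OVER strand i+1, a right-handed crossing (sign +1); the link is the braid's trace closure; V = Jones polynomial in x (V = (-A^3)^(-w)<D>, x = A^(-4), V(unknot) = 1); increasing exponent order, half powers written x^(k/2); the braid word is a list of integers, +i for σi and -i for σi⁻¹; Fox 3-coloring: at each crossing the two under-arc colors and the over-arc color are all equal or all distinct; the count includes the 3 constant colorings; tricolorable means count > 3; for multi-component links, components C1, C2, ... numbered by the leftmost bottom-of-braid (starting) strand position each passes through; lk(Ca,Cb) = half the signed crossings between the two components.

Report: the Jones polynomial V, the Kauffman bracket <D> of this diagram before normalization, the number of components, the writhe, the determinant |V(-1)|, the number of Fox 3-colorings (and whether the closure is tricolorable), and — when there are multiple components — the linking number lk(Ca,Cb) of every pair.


V(x) = x^-14 - 2x^-13 + 3x^-12 - 4x^-11 + 3x^-10 - 4x^-9 + 3x^-8 - 2x^-7 + 2x^-6 + x^-4
bracket: A^-14 + 2A^-6 - 2A^-2 + 3A^2 - 4A^6 + 3A^10 - 4A^14 + 3A^18 - 2A^22 + A^26, w = -10
1 component, writhe -10, over 14 crossings
det 25, colorings 3 of 3^14 — not tricolorable
observation: w = -10 shifts under R1 moves; the (-A^3)^(10) factor cancels that in V


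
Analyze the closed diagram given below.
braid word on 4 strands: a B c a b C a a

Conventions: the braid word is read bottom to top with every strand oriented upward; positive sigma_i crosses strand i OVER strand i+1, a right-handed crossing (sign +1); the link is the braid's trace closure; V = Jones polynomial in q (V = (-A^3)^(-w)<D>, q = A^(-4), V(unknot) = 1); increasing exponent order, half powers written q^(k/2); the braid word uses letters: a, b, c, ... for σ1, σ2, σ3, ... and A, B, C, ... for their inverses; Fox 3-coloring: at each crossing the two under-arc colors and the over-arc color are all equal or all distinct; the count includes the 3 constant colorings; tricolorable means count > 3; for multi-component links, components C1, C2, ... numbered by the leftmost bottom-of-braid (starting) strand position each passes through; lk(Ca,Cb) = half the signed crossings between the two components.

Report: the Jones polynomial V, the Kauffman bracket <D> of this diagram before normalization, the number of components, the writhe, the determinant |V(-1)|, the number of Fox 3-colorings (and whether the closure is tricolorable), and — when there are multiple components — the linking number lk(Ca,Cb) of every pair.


Jones polynomial: V(q) = -q^(3/2) - q^(7/2) + q^(9/2) - q^(11/2)
<D> = -A^-10 + A^-6 - A^-2 - A^6; writhe +4
components 2, writhe +4 (8 crossings)
linking number lk(C1,C2) = +2
3-colorings: 3 of 3^8, det 4 — not tricolorable
note: the span of V is 4, within the link bound 8 + 2 - 1


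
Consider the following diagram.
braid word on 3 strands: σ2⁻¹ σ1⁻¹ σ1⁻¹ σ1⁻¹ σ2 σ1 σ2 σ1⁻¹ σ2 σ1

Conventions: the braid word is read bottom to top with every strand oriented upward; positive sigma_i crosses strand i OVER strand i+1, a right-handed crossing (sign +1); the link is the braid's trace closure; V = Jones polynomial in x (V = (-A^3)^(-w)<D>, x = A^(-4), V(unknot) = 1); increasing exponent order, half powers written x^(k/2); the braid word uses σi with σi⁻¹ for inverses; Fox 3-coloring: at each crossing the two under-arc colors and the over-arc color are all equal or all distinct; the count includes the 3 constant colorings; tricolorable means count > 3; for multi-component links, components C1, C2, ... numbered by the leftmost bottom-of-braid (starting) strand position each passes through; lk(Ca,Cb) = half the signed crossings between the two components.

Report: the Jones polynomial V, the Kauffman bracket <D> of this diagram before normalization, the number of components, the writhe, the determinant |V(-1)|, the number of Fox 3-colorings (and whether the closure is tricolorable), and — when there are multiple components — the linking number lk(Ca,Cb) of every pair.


Jones polynomial: V(x) = x^-2 - x^-1 + 1 - x + x^2
<D> = A^-8 - A^-4 + 1 - A^4 + A^8; writhe 0
components 1, writhe 0 (10 crossings)
3-colorings: 3 of 3^10, det 5 — not tricolorable
note: the span of V is 4, forcing >= 4 crossings in any diagram


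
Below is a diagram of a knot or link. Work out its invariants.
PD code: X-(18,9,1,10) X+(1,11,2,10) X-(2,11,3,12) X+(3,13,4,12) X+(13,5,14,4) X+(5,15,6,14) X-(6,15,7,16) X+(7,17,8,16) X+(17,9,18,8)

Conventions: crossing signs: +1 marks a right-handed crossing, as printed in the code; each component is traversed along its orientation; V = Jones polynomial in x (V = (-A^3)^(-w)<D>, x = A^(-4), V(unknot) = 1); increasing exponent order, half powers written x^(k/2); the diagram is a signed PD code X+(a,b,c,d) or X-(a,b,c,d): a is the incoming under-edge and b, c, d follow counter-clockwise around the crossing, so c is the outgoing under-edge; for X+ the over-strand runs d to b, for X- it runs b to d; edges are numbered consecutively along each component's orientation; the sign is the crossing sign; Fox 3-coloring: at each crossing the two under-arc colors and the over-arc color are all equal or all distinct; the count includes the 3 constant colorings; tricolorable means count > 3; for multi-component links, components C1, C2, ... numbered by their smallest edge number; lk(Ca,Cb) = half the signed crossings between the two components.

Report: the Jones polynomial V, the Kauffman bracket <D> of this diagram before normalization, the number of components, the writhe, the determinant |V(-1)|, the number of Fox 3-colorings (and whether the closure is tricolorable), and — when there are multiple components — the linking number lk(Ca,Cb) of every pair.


Jones polynomial: V(x) = x + x^3 - x^4
<D> = A^-7 - A^-3 - A^5; writhe +3
components 1, writhe +3 (9 crossings)
3-colorings: 9 of 3^9, det 3 — tricolorable
note: w = +3 shifts under R1 moves; the (-A^3)^(-3) factor cancels that in V


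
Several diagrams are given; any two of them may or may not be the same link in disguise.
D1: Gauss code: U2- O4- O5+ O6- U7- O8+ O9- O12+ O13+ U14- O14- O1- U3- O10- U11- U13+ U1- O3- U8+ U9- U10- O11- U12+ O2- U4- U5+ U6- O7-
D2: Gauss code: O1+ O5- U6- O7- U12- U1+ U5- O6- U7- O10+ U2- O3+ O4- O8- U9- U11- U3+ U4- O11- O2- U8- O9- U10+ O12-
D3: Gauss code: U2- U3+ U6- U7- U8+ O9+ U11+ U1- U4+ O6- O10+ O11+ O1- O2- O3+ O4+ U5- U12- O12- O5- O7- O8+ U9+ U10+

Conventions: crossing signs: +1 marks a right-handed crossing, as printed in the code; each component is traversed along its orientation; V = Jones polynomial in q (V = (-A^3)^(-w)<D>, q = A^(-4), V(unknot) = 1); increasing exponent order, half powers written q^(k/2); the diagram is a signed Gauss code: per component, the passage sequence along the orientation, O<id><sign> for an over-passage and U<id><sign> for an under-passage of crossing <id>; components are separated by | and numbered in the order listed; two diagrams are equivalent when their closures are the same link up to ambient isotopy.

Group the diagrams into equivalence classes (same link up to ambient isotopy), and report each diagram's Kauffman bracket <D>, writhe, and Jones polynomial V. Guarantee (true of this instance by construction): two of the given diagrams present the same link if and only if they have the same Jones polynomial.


equivalence classes: {D1, D2} | {D3}
D1 (bracket A^-10 + 2A^-2 - 2A^2 + A^6 - 2A^10 + A^14; 14 crossings at w = -6): V = q^-8 - 2q^-7 + q^-6 - 2q^-5 + 2q^-4 + q^-2
V(D2) = q^-8 - 2q^-7 + q^-6 - 2q^-5 + 2q^-4 + q^-2  [12 crossings, <D> = A^-10 + 2A^-2 - 2A^2 + A^6 - 2A^10 + A^14, w = -6]
V(D3) = 1  [12 crossings, <D> = 1, w = 0]
key observation: 2 values of V(q) split the 3 diagrams


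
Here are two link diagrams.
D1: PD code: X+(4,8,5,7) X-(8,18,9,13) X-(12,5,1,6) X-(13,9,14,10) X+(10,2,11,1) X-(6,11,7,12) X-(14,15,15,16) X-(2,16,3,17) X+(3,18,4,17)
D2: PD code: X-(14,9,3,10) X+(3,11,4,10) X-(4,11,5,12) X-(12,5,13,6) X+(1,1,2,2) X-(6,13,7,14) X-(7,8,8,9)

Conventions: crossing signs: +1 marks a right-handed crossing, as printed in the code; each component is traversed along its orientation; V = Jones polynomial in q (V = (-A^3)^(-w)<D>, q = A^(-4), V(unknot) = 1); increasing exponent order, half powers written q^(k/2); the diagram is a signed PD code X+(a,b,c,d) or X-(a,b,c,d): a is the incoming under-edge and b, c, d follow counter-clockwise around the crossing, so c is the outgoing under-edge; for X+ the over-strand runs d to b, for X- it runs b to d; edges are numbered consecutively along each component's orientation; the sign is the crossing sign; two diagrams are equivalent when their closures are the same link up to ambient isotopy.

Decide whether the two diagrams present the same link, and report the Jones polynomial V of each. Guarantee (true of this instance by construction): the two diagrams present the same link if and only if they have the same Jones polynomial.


equivalent: no
D1 (bracket A^-15 - A^-11 + 2A^-7 - 2A^-3 + 2A - A^5 + A^9; 9 crossings at w = -3): V = -q^(-9/2) + q^(-7/2) - 2q^(-5/2) + 2q^(-3/2) - 2q^(-1/2) + q^(1/2) - q^(3/2)
D2 (bracket A^-7 + A^-3 + A - A^9; 7 crossings at w = -3): V = q^(-9/2) - q^(-5/2) - q^(-3/2) - q^(-1/2)
key observation: 2 classes among 2 diagrams; unequal V(q) rules out equality


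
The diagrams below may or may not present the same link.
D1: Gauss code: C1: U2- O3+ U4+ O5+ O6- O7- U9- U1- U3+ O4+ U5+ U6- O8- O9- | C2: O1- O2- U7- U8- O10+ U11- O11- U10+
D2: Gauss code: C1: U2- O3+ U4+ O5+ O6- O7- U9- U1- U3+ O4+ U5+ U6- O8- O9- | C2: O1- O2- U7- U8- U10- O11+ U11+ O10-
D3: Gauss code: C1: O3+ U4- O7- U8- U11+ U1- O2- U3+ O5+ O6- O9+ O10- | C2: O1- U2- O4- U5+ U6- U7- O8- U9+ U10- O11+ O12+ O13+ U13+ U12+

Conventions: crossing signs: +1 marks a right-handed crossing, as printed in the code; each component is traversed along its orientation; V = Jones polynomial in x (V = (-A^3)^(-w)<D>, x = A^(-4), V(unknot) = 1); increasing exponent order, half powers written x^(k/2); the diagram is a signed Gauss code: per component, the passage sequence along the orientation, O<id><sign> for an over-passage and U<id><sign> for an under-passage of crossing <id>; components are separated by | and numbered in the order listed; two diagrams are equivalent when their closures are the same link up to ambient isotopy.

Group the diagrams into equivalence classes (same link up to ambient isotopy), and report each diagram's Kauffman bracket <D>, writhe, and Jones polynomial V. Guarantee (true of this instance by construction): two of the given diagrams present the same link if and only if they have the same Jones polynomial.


equivalence classes: {D1, D2} | {D3}
D1 (bracket A^-7 - A^-3 + A + A^9; 11 crossings at w = -3): V = -x^(-9/2) - x^(-5/2) + x^(-3/2) - x^(-1/2)
D2 (bracket A^-7 - A^-3 + A + A^9; 11 crossings at w = -3): V = -x^(-9/2) - x^(-5/2) + x^(-3/2) - x^(-1/2)
V(D3) = -x^(-11/2) + x^(-9/2) - x^(-7/2) - x^(-3/2)  [13 crossings, <D> = A^3 + A^11 - A^15 + A^19, w = -1]
key observation: 2 classes among 3 diagrams; unequal V(x) rules out equality


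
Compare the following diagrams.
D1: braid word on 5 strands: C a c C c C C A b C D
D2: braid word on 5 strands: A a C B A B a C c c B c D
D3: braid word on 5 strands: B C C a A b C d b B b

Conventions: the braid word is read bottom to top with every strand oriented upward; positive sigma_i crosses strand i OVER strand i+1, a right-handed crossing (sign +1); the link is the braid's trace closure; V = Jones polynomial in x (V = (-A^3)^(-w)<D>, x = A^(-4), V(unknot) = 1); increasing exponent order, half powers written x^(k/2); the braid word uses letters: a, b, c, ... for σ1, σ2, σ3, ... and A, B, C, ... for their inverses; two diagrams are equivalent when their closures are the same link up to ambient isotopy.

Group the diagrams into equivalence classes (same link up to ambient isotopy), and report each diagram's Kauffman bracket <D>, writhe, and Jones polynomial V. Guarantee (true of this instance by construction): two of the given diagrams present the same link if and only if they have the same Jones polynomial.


equivalence classes: {D1, D3} | {D2}
D1 (bracket A^-7 + A^-3 + A - A^9; 11 crossings at w = -3): V = x^(-9/2) - x^(-5/2) - x^(-3/2) - x^(-1/2)
D2 (bracket A^-7 + A; 13 crossings at w = -3): V = -x^(-5/2) - x^(-1/2)
V(D3) = x^(-9/2) - x^(-5/2) - x^(-3/2) - x^(-1/2)  [11 crossings, <D> = A^-1 + A^3 + A^7 - A^15, w = -1]
key observation: 2 values of V(x) split the 3 diagrams


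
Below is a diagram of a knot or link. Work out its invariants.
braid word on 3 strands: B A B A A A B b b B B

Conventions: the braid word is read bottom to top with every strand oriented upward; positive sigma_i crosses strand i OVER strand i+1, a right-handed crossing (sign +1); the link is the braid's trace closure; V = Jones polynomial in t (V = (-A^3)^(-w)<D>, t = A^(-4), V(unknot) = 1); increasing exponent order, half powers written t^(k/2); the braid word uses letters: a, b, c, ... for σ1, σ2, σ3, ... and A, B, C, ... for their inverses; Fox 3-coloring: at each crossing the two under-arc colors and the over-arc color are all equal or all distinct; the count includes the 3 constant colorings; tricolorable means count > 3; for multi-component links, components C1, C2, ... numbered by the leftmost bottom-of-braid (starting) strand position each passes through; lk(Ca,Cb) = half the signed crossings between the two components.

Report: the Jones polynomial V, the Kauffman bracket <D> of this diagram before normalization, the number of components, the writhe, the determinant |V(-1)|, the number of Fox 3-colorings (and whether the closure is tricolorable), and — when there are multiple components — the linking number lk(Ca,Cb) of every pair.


V(t) = -t^(-17/2) + t^(-15/2) - t^(-13/2) + t^(-11/2) - t^(-9/2) - t^(-5/2)
bracket: A^-11 + A^-3 - A + A^5 - A^9 + A^13, w = -7
2 components, writhe -7, over 11 crossings
lk(C1,C2) = -3
det 6, colorings 9 of 3^11 — tricolorable
observation: det 6 = |V(-1)|; divisible by 3, so tricolorable


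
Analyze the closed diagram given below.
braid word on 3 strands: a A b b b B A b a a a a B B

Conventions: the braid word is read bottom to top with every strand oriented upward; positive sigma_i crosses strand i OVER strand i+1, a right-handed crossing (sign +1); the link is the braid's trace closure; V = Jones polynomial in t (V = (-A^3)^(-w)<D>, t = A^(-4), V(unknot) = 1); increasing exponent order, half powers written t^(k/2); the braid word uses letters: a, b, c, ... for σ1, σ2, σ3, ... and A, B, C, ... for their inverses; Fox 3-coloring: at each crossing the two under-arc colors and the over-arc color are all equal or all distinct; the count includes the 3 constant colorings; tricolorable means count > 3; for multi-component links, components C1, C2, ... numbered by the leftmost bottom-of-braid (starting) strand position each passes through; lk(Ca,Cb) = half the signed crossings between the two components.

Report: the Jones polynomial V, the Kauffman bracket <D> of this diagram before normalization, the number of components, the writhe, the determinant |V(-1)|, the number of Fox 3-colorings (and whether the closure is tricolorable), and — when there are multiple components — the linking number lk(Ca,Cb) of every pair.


Jones polynomial: V(t) = t + t^3 - t^4
<D> = -A^-4 + 1 + A^8; writhe +4
components 1, writhe +4 (14 crossings)
3-colorings: 9 of 3^14, det 3 — tricolorable
note: V spans 3 powers of t: at least 3 crossings in any diagram


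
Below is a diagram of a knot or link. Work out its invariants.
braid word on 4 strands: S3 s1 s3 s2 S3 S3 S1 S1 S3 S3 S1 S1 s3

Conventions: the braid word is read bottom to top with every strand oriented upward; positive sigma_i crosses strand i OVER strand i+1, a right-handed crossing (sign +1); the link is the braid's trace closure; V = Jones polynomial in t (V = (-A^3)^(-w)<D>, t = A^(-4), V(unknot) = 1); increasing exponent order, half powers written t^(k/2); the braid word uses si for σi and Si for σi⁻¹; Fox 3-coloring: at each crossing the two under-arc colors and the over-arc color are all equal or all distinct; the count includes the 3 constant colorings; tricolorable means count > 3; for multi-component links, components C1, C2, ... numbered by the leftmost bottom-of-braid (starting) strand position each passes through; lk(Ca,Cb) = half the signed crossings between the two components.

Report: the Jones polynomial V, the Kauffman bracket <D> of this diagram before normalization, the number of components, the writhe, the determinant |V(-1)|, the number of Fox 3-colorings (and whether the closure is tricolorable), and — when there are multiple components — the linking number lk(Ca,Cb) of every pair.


Jones polynomial: V(t) = t^-8 - 2t^-7 + t^-6 - 2t^-5 + 2t^-4 + t^-2
<D> = -A^-7 - 2A + 2A^5 - A^9 + 2A^13 - A^17; writhe -5
components 1, writhe -5 (13 crossings)
3-colorings: 27 of 3^13, det 9 — tricolorable
note: V spans 6 powers of t: at least 6 crossings in any diagram


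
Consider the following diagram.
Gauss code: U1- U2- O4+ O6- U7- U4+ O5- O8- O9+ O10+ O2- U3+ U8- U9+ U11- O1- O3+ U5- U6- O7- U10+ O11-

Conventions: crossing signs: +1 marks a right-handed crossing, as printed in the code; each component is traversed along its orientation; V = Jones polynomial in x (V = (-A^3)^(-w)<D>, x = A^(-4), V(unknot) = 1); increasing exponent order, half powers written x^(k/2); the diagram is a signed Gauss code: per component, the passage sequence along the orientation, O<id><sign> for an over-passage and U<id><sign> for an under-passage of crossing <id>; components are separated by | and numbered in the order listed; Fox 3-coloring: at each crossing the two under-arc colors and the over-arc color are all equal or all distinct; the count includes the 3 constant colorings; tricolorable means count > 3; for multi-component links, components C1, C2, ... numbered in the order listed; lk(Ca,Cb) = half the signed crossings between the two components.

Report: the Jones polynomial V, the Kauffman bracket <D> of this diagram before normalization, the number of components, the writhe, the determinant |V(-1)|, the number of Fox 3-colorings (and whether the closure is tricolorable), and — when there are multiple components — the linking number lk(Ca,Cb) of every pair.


V = -x^-4 + x^-3 + x^-1
<D> = -A^-5 - A^3 + A^7 (w = -3)
1 component over 11 crossings, w = -3
9 Fox colorings among 3^11, |V(-1)| = 3: tricolorable
why: the span of V is 3, forcing >= 3 crossings in any diagram


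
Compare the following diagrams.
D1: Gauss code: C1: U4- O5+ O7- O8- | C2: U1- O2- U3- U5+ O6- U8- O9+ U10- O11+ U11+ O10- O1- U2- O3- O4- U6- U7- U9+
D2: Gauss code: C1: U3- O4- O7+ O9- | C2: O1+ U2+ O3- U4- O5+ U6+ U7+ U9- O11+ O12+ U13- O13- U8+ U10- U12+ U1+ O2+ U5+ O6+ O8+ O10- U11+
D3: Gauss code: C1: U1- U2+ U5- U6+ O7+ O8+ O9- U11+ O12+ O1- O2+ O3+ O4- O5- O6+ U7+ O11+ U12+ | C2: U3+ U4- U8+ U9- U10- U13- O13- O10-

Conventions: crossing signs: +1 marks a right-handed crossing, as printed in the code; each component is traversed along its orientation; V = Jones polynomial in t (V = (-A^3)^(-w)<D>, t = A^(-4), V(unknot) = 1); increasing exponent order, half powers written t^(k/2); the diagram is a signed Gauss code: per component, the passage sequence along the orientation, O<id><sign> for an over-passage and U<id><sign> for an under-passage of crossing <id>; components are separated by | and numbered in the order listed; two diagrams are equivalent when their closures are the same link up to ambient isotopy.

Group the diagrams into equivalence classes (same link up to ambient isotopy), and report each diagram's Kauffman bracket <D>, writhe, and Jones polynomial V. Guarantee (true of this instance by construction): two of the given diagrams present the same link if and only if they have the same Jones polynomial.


classes: {D1} | {D2} | {D3}
V(D1) = t^(-13/2) - t^(-11/2) + t^(-9/2) - 2t^(-7/2) - t^(-3/2)  [11 crossings, <D> = A^-9 + 2A^-1 - A^3 + A^7 - A^11, w = -5]
V(D2) = -t^(-1/2) - 2t^(3/2) + t^(5/2) - 2t^(7/2) + 2t^(9/2) - t^(11/2) + t^(13/2)  [13 crossings, <D> = -A^-17 + A^-13 - 2A^-9 + 2A^-5 - A^-1 + 2A^3 + A^11, w = +3]
D3 (bracket -A^-15 + A^-7 + A^-3 + A; 13 crossings at w = +1): V = -t^(1/2) - t^(3/2) - t^(5/2) + t^(9/2)
note: 3 values of V(t) split the 3 diagrams


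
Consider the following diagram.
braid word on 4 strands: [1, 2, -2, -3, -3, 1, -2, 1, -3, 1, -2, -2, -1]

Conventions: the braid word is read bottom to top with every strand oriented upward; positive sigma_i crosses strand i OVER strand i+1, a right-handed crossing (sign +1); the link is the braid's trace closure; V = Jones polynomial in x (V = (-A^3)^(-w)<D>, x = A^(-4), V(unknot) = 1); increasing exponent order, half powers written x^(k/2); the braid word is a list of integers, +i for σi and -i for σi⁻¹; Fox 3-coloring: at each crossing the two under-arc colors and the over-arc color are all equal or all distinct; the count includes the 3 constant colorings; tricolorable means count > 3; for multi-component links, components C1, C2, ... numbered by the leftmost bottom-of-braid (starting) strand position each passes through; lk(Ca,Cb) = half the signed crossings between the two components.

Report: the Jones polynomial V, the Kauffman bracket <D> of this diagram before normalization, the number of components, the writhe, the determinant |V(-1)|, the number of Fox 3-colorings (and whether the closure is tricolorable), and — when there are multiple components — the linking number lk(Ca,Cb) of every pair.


V(x) = -x^-6 + 2x^-5 - 4x^-4 + 5x^-3 - 4x^-2 + 5x^-1 - 3 + 2x - x^2
bracket: A^-17 - 2A^-13 + 3A^-9 - 5A^-5 + 4A^-1 - 5A^3 + 4A^7 - 2A^11 + A^15, w = -3
1 component, writhe -3, over 13 crossings
det 27, colorings 9 of 3^13 — tricolorable
observation: |V(-1)| = 27: so tricolorable, since 3 divides 27


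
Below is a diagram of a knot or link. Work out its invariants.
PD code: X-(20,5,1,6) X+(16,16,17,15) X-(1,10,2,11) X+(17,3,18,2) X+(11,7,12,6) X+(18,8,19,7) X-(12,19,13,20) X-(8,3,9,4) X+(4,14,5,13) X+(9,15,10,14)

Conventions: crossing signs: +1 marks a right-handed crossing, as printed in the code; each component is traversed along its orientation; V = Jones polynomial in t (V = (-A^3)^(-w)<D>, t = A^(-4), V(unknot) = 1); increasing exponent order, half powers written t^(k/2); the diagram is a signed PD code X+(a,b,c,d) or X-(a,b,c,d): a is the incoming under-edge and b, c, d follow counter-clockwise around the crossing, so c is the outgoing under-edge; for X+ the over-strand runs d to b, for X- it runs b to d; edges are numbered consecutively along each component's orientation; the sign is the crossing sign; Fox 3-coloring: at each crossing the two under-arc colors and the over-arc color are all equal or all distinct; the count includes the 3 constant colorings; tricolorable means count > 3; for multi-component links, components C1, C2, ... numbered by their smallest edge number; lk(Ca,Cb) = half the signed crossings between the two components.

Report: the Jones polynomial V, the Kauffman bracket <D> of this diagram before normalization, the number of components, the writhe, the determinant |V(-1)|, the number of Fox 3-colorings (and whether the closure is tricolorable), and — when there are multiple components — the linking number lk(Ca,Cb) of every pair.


Jones polynomial: V(t) = t^-2 - t^-1 + 2 - 2t + t^2 - t^3 + t^4
<D> = A^-10 - A^-6 + A^-2 - 2A^2 + 2A^6 - A^10 + A^14; writhe +2
components 1, writhe +2 (10 crossings)
3-colorings: 9 of 3^10, det 9 — tricolorable
note: the span of V is 6, forcing >= 6 crossings in any diagram


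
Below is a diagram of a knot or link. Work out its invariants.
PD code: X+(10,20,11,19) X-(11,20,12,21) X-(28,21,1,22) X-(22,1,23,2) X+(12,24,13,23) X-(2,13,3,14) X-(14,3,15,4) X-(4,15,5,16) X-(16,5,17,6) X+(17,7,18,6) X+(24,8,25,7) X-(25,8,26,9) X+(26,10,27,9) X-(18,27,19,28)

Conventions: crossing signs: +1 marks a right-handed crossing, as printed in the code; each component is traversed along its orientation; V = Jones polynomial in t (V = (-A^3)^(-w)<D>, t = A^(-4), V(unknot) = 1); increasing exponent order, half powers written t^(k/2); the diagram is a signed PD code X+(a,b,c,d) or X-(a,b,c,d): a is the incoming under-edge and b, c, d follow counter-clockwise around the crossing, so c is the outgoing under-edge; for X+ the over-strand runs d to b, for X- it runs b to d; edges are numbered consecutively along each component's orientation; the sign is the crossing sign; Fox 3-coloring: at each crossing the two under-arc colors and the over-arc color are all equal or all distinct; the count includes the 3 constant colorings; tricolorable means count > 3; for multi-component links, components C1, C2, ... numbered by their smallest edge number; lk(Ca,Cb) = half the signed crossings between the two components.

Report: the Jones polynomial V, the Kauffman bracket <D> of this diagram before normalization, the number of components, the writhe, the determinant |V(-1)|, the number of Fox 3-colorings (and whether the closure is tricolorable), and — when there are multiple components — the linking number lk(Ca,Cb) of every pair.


V(t) = t^-8 - 2t^-7 + 3t^-6 - 4t^-5 + 3t^-4 - 3t^-3 + 3t^-2 - t^-1 + 1
bracket: A^-12 - A^-8 + 3A^-4 - 3 + 3A^4 - 4A^8 + 3A^12 - 2A^16 + A^20, w = -4
1 component, writhe -4, over 14 crossings
det 21, colorings 9 of 3^14 — tricolorable
observation: V spans 8 powers of t: at least 8 crossings in any diagram


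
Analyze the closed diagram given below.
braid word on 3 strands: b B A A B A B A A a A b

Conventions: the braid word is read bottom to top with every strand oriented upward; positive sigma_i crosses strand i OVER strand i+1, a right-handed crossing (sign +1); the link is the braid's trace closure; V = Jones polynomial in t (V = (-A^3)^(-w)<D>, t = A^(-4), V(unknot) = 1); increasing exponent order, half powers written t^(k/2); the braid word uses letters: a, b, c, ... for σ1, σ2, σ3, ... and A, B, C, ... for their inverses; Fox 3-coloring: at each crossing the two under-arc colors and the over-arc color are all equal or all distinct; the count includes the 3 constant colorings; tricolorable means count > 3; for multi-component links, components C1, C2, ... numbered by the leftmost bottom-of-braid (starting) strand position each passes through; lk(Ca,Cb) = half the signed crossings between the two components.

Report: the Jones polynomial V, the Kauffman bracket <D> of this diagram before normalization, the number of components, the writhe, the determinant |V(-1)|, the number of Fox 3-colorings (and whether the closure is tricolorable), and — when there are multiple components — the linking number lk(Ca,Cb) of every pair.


Jones polynomial: V(t) = t^-8 - 2t^-7 + t^-6 - 2t^-5 + 2t^-4 + t^-2
<D> = A^-10 + 2A^-2 - 2A^2 + A^6 - 2A^10 + A^14; writhe -6
components 1, writhe -6 (12 crossings)
3-colorings: 27 of 3^12, det 9 — tricolorable
note: inverse pairs cancel, leaving σ1⁻¹ σ1⁻¹ σ2⁻¹ σ1⁻¹ σ2⁻¹ σ1⁻¹ σ1⁻¹ σ2


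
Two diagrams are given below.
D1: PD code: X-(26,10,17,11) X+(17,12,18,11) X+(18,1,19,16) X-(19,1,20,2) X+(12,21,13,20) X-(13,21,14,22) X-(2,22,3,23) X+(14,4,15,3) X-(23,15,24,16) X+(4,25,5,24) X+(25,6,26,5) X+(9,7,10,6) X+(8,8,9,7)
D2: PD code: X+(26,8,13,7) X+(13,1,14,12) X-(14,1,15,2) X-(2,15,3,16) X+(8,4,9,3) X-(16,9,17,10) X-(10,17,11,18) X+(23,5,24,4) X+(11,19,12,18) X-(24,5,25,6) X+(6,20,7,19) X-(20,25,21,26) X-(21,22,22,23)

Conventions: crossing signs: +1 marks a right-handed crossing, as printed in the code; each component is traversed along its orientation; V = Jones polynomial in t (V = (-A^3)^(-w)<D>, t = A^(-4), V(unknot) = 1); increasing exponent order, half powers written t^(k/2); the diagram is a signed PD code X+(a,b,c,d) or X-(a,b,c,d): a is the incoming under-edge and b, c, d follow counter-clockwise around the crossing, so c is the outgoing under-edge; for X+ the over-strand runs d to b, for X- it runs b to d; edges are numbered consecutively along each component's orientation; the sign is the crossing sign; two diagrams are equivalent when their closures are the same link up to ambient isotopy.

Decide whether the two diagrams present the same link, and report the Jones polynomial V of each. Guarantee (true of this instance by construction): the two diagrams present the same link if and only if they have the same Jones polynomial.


equivalent: yes
V(D1) = -t^(-3/2) + t^(-1/2) - 2t^(1/2) + t^(3/2) - 2t^(5/2) + t^(7/2)  (w +3, c 13, <D> = -A^-5 + 2A^-1 - A^3 + 2A^7 - A^11 + A^15)
V(D2) = -t^(-3/2) + t^(-1/2) - 2t^(1/2) + t^(3/2) - 2t^(5/2) + t^(7/2)  (w -1, c 13, <D> = -A^-17 + 2A^-13 - A^-9 + 2A^-5 - A^-1 + A^3)
why: from 13 to 13 crossings by R-moves: one link, two diagrams


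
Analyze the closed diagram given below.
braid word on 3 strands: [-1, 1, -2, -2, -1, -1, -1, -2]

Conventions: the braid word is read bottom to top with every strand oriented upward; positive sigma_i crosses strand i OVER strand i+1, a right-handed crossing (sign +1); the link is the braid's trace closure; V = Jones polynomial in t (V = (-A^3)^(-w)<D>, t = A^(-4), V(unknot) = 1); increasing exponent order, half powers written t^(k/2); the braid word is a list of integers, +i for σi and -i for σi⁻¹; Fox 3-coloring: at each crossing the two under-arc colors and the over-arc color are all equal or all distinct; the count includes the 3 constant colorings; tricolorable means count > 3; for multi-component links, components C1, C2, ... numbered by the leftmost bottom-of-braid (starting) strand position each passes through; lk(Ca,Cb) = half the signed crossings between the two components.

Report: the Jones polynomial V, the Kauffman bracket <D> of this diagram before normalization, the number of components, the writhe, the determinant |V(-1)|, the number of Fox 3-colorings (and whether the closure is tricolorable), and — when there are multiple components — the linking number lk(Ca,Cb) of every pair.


Jones polynomial: V(t) = t^-8 - 2t^-7 + t^-6 - 2t^-5 + 2t^-4 + t^-2
<D> = A^-10 + 2A^-2 - 2A^2 + A^6 - 2A^10 + A^14; writhe -6
components 1, writhe -6 (8 crossings)
3-colorings: 27 of 3^8, det 9 — tricolorable
note: w = -6 (over 8 crossings) is diagram-only; (-A^3)^(6) removes it from V


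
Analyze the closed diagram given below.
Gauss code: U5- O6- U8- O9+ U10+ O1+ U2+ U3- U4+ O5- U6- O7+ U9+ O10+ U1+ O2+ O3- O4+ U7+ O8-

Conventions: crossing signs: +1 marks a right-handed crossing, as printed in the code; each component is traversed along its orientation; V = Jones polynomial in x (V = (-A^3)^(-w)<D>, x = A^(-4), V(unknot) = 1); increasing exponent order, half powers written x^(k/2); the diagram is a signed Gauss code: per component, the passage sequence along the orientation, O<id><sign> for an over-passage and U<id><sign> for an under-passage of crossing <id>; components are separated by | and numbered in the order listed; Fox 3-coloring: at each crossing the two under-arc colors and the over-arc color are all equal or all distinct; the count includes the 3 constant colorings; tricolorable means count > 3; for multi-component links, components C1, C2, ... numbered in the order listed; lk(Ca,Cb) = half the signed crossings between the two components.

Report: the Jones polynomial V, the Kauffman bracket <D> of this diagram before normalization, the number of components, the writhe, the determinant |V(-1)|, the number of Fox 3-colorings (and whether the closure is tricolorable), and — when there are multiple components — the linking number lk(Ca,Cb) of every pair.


Jones polynomial: V(x) = -x^-2 + 2x^-1 - 2 + 4x - 4x^2 + 4x^3 - 3x^4 + 2x^5 - x^6
<D> = -A^-18 + 2A^-14 - 3A^-10 + 4A^-6 - 4A^-2 + 4A^2 - 2A^6 + 2A^10 - A^14; writhe +2
components 1, writhe +2 (10 crossings)
3-colorings: 3 of 3^10, det 23 — not tricolorable
note: |V(-1)| = 23: so not tricolorable, since 3 does not divide 23


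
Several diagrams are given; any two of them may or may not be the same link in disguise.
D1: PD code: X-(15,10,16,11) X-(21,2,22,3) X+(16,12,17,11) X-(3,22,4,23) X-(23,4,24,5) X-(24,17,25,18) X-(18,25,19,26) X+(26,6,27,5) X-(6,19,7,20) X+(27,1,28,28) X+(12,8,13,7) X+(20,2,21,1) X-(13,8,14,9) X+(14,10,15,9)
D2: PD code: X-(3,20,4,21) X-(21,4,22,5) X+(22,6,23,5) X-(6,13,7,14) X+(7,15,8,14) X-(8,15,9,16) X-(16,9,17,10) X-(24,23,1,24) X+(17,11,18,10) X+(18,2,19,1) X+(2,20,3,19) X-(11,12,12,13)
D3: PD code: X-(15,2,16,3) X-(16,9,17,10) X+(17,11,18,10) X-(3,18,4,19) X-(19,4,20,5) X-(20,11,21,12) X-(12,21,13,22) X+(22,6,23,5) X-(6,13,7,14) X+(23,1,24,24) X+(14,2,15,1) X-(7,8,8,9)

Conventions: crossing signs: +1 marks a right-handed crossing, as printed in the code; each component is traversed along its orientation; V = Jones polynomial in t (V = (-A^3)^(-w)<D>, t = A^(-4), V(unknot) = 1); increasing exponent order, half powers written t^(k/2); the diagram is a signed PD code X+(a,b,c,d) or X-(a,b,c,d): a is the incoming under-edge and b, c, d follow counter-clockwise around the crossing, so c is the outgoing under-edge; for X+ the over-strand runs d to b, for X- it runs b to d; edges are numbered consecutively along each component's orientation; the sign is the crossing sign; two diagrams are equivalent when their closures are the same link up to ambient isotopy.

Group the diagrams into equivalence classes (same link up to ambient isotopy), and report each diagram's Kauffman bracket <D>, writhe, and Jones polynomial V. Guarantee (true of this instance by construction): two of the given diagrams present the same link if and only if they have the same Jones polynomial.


equivalence classes: {D1, D3} | {D2}
D1 (bracket A^-2 - A^2 + 2A^6 - A^10 + A^14 - A^18; 14 crossings at w = -2): V = -t^-6 + t^-5 - t^-4 + 2t^-3 - t^-2 + t^-1
D2 (bracket A^-6; 12 crossings at w = -2): V = 1
V(D3) = -t^-6 + t^-5 - t^-4 + 2t^-3 - t^-2 + t^-1  [12 crossings, <D> = A^-8 - A^-4 + 2 - A^4 + A^8 - A^12, w = -4]
key observation: 2 classes among 3 diagrams; unequal V(t) rules out equality
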